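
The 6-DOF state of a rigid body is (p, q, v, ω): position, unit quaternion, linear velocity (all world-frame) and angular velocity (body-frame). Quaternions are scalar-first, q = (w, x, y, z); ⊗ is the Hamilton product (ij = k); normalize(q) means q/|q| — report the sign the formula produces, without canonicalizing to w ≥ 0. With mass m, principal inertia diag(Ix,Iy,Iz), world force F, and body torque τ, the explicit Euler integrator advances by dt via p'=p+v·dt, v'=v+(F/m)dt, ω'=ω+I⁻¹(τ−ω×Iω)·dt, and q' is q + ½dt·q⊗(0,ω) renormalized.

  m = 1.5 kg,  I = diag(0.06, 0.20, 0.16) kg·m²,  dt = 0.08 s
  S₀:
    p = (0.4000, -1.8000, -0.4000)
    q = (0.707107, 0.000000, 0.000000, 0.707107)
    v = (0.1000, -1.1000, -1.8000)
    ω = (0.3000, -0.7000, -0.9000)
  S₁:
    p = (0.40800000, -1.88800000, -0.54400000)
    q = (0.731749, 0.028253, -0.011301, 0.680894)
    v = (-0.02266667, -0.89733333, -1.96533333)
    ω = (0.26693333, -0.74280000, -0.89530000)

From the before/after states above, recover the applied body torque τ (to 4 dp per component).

ω₁ − ω₀ = (-0.03306667, -0.04280000, 0.00470000)
applied torque τ = (-0.0500, -0.0800, -0.0200)

τ = (-0.0500, -0.0800, -0.0200)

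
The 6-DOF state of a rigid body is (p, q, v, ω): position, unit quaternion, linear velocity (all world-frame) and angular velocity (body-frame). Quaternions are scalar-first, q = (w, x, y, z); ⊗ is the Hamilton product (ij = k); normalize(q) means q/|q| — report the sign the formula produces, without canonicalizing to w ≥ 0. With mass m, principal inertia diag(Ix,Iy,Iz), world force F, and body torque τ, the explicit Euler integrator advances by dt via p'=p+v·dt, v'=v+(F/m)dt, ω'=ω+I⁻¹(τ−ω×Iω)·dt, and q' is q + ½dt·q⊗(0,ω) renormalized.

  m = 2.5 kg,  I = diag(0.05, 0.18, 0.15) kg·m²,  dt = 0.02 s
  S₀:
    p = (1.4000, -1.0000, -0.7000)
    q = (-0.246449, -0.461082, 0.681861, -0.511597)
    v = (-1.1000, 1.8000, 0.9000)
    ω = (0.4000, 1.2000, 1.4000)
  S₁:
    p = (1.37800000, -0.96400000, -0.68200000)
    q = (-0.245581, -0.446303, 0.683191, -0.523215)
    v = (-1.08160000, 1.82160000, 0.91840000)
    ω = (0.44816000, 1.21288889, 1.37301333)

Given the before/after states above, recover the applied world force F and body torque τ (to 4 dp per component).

F = (2.3000, 2.7000, 2.3000)
τ = (0.0700, 0.0600, -0.1400)

v₁ − v₀ = (0.01840000, 0.02160000, 0.01840000)
m·(v₁−v₀)/dt = (2.3000, 2.7000, 2.3000)
rate change Δω = (0.04816000, 0.01288889, -0.02698667)
ω₀×(Iω₀) = (-0.0504, -0.0560, 0.0624)
τ = I·(Δω/dt) + ω₀×(Iω₀) = (0.0700, 0.0600, -0.1400)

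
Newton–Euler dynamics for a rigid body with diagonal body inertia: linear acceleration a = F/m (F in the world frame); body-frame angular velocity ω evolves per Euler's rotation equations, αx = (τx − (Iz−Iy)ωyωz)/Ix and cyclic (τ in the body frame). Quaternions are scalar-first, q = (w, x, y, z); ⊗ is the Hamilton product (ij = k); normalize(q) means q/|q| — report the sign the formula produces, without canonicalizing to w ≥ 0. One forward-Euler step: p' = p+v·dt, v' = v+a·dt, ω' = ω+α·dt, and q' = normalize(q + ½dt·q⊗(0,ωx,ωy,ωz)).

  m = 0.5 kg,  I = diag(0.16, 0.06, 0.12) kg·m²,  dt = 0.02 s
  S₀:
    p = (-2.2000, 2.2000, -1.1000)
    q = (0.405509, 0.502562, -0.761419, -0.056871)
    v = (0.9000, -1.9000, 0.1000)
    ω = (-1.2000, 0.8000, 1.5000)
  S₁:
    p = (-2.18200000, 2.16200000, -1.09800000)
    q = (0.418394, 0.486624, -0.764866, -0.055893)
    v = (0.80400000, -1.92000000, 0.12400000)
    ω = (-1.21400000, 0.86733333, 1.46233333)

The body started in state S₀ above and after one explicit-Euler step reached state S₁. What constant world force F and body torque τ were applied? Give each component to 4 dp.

F = (-2.4000, -0.5000, 0.6000)
τ = (-0.0400, 0.1300, -0.1300)

velocity change Δv = (-0.09600000, -0.02000000, 0.02400000)
m·(v₁−v₀)/dt = (-2.4000, -0.5000, 0.6000)
rate change Δω = (-0.01400000, 0.06733333, -0.03766667)
τ = I·(Δω/dt) + ω₀×(Iω₀) = (-0.0400, 0.1300, -0.1300)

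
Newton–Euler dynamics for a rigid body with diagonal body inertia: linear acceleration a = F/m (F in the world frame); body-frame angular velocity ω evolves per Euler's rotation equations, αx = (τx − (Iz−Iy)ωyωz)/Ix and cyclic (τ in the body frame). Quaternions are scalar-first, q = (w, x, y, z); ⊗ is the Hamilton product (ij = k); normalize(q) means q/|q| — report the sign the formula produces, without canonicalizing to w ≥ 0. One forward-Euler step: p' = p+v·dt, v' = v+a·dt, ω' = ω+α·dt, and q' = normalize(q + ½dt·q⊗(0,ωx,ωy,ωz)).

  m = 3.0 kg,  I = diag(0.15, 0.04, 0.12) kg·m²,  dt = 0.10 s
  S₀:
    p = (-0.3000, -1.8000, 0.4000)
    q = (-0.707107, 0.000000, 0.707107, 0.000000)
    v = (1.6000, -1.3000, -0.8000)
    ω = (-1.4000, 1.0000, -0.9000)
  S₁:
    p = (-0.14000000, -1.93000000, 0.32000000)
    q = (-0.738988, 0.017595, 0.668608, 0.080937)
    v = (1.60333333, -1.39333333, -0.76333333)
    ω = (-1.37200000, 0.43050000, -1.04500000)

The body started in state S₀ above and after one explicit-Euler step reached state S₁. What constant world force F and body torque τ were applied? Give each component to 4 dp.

F = (0.1000, -2.8000, 1.1000)
τ = (-0.0300, -0.1900, -0.0200)

ω₁ − ω₀ = (0.02800000, -0.56950000, -0.14500000)
I·α + gyro = (-0.0300, -0.1900, -0.0200)
v₁ − v₀ = (0.00333333, -0.09333333, 0.03666667)
m·(v₁−v₀)/dt = (0.1000, -2.8000, 1.1000)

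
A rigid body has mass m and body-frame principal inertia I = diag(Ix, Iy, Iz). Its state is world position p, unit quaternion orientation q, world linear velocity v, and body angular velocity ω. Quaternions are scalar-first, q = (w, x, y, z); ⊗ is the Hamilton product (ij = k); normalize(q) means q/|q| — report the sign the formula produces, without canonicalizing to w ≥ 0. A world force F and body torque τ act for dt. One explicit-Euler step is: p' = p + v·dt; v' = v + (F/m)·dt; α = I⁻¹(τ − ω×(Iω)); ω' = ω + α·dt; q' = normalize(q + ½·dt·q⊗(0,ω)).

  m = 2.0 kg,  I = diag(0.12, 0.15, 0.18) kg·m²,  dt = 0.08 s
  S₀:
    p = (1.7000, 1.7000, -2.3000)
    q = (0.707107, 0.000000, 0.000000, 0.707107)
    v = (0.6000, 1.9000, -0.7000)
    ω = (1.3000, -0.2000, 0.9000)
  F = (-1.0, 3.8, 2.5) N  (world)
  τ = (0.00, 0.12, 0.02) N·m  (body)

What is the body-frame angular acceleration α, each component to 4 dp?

gyro term ω×Iω = (-0.0054, -0.0702, -0.0078)
(τ − ω×Iω)/I = (0.0450, 1.2680, 0.1544)

α = (0.0450, 1.2680, 0.1544)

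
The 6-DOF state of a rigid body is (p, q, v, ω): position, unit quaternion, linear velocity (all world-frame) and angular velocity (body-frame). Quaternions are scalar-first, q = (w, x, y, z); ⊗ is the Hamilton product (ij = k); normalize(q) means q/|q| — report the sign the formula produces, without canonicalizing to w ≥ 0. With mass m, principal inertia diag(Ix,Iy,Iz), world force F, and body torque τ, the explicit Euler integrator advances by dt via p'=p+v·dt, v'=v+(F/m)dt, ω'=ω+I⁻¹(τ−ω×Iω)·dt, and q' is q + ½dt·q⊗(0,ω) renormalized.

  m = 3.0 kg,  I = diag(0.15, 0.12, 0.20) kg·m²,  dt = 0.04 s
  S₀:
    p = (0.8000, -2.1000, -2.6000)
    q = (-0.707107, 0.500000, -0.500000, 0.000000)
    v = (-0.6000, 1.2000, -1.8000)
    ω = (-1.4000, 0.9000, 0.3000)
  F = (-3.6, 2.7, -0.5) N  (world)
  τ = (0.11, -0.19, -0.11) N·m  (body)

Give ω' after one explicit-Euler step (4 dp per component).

angular accel α = (0.5893, -1.7583, -0.7390)
ω + α·dt = (-1.3764, 0.8297, 0.2704)

ω' = (-1.3764, 0.8297, 0.2704)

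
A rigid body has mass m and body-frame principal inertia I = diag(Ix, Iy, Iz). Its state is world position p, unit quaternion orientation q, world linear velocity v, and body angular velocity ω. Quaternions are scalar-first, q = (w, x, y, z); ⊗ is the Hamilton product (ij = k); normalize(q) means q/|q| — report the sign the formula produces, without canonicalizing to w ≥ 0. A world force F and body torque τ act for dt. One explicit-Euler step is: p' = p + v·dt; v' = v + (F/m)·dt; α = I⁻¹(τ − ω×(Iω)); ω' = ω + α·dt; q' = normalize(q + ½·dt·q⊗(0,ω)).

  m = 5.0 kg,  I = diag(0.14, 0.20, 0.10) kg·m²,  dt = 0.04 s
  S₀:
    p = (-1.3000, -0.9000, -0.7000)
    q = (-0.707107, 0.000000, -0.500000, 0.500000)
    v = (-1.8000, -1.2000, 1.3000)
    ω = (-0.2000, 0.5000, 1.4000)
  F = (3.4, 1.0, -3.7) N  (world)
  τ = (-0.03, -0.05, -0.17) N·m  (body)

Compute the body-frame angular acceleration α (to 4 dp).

α = (0.2857, -0.1940, -1.6400)

ω×(Iω) gyroscopic = (-0.0700, -0.0112, -0.0060)
α = I⁻¹(τ − ω×Iω) = (0.2857, -0.1940, -1.6400)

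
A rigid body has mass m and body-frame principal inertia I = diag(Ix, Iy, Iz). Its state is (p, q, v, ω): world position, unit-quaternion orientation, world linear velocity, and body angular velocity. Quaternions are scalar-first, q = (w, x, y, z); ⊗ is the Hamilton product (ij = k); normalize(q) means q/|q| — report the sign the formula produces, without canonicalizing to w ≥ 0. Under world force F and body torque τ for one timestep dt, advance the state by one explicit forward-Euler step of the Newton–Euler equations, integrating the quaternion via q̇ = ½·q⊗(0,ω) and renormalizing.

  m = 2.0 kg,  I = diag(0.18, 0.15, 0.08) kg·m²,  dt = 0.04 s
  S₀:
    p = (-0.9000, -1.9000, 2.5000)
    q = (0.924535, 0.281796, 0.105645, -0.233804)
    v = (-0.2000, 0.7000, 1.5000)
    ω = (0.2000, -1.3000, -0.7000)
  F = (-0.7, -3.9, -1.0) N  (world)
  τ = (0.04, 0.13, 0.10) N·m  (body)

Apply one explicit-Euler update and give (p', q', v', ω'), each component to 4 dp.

p' = (-0.9080, -1.8720, 2.5600)
q' = (0.9225, 0.2778, 0.0846, -0.2544)
v' = (-0.2140, 0.6220, 1.4800)
ω' = (0.2230, -1.2616, -0.6539)

a = F/m = (-0.3500, -1.9500, -0.5000)
new position p' = (-0.9080, -1.8720, 2.5600)
v + (F/m)dt = (-0.2140, 0.6220, 1.4800)
ω×(Iω) gyroscopic = (-0.0637, -0.0140, 0.0078)
α = I⁻¹(τ − ω×Iω) = (0.5761, 0.9600, 1.1525)
ω + α·dt = (0.2230, -1.2616, -0.6539)
Hamilton product q⊗(0,ω) = (-0.0826835, -0.1929897, -1.0513991, -1.0346383)
q + ½dt·q⊗(0,ω), renormalized = (0.9225, 0.2778, 0.0846, -0.2544)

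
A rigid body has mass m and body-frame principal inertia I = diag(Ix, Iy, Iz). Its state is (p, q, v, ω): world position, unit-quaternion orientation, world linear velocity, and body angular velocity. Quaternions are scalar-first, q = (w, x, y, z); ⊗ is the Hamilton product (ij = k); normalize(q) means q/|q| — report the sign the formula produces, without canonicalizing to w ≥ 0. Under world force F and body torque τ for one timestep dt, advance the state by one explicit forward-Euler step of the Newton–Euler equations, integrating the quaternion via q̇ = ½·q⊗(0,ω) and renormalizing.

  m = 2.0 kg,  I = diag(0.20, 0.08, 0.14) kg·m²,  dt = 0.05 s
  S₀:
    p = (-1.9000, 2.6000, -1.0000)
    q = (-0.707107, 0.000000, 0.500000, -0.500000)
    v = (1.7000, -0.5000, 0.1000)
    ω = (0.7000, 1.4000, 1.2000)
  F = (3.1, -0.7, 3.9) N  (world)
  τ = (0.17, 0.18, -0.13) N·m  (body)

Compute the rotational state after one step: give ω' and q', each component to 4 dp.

angular accel α = (0.3460, 1.6200, -0.0886)
ω + α·dt = (0.7173, 1.4810, 1.1956)
q⊗(0,ω) = (-0.1000000, 0.8050251, -1.3399498, -1.1985284)
updated quaternion q' = (-0.7087, 0.0201, 0.4659, -0.5293)

ω' = (0.7173, 1.4810, 1.1956)
q' = (-0.7087, 0.0201, 0.4659, -0.5293)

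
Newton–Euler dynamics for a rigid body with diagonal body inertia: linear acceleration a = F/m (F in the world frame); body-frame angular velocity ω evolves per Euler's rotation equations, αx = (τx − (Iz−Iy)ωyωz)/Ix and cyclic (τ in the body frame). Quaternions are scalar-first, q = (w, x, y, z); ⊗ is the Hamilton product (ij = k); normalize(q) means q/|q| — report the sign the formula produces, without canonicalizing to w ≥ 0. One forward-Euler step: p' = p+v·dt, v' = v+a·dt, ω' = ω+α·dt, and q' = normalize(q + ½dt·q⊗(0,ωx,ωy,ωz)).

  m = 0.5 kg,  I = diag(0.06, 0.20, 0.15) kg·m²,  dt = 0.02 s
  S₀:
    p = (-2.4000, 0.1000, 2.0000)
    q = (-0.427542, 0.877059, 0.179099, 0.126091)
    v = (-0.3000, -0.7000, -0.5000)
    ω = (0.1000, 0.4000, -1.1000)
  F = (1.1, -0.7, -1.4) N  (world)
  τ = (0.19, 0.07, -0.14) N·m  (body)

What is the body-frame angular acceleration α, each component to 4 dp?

ω×(Iω) gyroscopic = (0.0220, 0.0099, 0.0056)
angular accel α = (2.8000, 0.3005, -0.9707)

α = (2.8000, 0.3005, -0.9707)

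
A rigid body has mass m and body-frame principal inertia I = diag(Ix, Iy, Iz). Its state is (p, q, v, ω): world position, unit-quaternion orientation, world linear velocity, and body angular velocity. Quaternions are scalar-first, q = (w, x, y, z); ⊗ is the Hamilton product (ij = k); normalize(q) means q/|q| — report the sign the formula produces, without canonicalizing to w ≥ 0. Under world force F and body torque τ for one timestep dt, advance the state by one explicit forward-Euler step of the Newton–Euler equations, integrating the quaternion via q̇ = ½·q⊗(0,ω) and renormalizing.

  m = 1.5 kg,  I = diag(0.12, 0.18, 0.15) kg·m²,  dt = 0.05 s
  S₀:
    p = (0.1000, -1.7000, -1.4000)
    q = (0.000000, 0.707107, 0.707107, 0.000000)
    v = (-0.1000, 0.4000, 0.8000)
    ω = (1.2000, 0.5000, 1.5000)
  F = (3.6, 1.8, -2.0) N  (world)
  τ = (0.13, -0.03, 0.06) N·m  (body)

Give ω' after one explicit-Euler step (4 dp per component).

ω' = (1.2635, 0.5067, 1.5080)

gyro term ω×Iω = (-0.0225, -0.0540, 0.0360)
(τ − ω×Iω)/I = (1.2708, 0.1333, 0.1600)
new body rate ω' = (1.2635, 0.5067, 1.5080)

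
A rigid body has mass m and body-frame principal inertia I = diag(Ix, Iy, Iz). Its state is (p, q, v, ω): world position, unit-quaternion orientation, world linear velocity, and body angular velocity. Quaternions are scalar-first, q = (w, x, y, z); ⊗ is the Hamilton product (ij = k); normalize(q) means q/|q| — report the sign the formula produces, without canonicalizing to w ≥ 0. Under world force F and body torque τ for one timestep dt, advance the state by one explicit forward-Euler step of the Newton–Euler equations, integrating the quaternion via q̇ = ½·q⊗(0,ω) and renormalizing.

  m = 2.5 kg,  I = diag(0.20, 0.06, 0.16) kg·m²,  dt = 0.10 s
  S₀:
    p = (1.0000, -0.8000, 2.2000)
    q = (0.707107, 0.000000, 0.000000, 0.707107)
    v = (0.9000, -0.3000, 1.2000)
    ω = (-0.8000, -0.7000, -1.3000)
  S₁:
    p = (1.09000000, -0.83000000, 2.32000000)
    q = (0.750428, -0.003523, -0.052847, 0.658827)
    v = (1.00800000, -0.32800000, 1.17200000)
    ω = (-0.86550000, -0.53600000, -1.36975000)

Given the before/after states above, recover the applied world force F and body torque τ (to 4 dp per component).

F = (2.7000, -0.7000, -0.7000)
τ = (-0.0400, 0.1400, -0.1900)

ω₁ − ω₀ = (-0.06550000, 0.16400000, -0.06975000)
precession coupling = (0.0910, 0.0416, -0.0784)
applied torque τ = (-0.0400, 0.1400, -0.1900)
Δv = v₁−v₀ = (0.10800000, -0.02800000, -0.02800000)
F = m·Δv/dt = (2.7000, -0.7000, -0.7000)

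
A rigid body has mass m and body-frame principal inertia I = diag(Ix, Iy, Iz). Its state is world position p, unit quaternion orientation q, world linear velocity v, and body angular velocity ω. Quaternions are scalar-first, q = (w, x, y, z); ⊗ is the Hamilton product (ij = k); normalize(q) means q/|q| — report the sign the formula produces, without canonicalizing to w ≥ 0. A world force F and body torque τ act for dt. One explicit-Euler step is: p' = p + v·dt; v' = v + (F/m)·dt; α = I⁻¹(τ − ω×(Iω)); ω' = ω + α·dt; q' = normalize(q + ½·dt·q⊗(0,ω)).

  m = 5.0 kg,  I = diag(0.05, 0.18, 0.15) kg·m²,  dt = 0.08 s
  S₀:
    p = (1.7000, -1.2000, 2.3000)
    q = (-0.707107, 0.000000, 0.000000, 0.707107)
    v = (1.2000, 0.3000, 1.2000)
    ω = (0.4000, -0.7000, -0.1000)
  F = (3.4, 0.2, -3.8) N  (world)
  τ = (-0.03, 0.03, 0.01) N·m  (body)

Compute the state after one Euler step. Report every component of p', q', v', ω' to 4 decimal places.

p' = (1.7960, -1.1760, 2.3960)
q' = (-0.7039, 0.0085, 0.0311, 0.7096)
v' = (1.2544, 0.3032, 1.1392)
ω' = (0.3554, -0.6884, -0.0753)

p + v·dt = (1.7960, -1.1760, 2.3960)
new velocity v' = (1.2544, 0.3032, 1.1392)
gyro term ω×Iω = (-0.0021, 0.0040, -0.0364)
α = I⁻¹(τ − ω×Iω) = (-0.5580, 0.1444, 0.3093)
ω' = ω + α·dt = (0.3554, -0.6884, -0.0753)
Hamilton product q⊗(0,ω) = (0.0707107, 0.2121321, 0.7778177, 0.0707107)
q + ½dt·q⊗(0,ω), renormalized = (-0.7039, 0.0085, 0.0311, 0.7096)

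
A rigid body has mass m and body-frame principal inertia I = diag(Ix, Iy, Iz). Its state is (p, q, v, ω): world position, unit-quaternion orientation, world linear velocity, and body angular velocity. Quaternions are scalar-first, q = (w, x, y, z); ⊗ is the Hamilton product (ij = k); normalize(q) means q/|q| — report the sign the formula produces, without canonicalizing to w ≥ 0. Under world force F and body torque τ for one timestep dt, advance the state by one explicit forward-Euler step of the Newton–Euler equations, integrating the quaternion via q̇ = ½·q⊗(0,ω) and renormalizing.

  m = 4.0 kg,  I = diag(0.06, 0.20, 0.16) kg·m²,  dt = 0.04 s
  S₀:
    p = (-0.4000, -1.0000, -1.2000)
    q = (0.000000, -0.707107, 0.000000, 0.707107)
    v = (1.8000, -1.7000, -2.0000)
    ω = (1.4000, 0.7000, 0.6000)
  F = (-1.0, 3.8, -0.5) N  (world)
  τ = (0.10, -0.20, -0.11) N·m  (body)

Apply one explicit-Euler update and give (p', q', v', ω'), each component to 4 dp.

linear accel F/m = (-0.2500, 0.9500, -0.1250)
new position p' = (-0.3280, -1.0680, -1.2800)
v + (F/m)dt = (1.7900, -1.6620, -2.0050)
gyro term ω×Iω = (-0.0168, -0.0840, 0.1372)
(τ − ω×Iω)/I = (1.9467, -0.5800, -1.5450)
ω + α·dt = (1.4779, 0.6768, 0.5382)
Hamilton product q⊗(0,ω) = (0.5656856, -0.4949749, 1.4142140, -0.4949749)
q + ½dt·q⊗(0,ω), renormalized = (0.0113, -0.7166, 0.0283, 0.6968)

p' = (-0.3280, -1.0680, -1.2800)
q' = (0.0113, -0.7166, 0.0283, 0.6968)
v' = (1.7900, -1.6620, -2.0050)
ω' = (1.4779, 0.6768, 0.5382)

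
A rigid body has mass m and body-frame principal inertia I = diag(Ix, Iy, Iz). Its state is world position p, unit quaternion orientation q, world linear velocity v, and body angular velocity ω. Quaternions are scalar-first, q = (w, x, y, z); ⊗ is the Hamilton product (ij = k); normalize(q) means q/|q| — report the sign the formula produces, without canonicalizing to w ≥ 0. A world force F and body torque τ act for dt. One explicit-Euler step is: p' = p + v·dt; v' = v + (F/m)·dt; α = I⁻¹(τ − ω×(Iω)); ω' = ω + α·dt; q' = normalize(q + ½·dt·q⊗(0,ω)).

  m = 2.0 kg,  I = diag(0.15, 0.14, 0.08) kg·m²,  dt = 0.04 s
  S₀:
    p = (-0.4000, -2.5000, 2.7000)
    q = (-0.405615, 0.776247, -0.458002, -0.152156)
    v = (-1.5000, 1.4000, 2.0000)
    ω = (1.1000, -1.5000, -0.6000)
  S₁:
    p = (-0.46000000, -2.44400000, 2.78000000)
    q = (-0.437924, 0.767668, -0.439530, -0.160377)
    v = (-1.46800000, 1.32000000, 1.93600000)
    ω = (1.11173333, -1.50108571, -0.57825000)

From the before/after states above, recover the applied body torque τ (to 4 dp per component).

Δω = ω₁−ω₀ = (0.01173333, -0.00108571, 0.02175000)
gyro term ω₀×Iω₀ = (-0.0540, -0.0462, 0.0165)
I·α + gyro = (-0.0100, -0.0500, 0.0600)

τ = (-0.0100, -0.0500, 0.0600)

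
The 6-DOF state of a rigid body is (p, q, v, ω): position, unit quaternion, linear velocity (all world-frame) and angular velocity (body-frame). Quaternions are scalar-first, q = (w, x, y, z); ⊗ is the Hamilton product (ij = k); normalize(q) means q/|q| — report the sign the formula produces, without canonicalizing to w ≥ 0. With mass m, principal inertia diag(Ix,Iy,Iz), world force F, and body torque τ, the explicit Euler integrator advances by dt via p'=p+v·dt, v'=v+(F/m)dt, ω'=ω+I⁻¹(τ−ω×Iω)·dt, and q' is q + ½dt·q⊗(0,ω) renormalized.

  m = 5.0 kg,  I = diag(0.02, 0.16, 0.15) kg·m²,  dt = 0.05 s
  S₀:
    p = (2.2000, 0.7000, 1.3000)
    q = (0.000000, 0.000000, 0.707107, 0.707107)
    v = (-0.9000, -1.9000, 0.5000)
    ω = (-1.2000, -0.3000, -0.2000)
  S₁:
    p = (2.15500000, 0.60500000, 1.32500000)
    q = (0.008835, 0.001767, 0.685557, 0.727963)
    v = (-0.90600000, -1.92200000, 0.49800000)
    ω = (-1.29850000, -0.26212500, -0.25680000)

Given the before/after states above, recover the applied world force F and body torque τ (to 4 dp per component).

Δv = v₁−v₀ = (-0.00600000, -0.02200000, -0.00200000)
m·(v₁−v₀)/dt = (-0.6000, -2.2000, -0.2000)
rate change Δω = (-0.09850000, 0.03787500, -0.05680000)
gyro term ω₀×Iω₀ = (-0.0006, -0.0312, 0.0504)
I·α + gyro = (-0.0400, 0.0900, -0.1200)

F = (-0.6000, -2.2000, -0.2000)
τ = (-0.0400, 0.0900, -0.1200)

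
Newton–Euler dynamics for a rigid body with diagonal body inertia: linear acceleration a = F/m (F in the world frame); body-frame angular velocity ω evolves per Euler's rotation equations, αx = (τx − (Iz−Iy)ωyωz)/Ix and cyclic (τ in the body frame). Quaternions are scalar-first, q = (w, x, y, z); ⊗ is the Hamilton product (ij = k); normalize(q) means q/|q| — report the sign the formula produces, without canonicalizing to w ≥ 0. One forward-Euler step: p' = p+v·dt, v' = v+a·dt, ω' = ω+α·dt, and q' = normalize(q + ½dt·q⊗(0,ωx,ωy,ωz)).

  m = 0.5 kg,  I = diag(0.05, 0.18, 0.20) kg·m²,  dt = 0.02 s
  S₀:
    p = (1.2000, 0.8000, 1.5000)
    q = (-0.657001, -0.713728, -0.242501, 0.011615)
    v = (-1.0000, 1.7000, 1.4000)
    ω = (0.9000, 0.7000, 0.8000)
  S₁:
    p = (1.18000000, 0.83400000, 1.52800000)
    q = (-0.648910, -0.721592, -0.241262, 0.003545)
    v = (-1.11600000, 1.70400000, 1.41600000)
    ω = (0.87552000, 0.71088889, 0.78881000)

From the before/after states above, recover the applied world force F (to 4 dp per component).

F = (-2.9000, 0.1000, 0.4000)

Δv = v₁−v₀ = (-0.11600000, 0.00400000, 0.01600000)
applied force F = (-2.9000, 0.1000, 0.4000)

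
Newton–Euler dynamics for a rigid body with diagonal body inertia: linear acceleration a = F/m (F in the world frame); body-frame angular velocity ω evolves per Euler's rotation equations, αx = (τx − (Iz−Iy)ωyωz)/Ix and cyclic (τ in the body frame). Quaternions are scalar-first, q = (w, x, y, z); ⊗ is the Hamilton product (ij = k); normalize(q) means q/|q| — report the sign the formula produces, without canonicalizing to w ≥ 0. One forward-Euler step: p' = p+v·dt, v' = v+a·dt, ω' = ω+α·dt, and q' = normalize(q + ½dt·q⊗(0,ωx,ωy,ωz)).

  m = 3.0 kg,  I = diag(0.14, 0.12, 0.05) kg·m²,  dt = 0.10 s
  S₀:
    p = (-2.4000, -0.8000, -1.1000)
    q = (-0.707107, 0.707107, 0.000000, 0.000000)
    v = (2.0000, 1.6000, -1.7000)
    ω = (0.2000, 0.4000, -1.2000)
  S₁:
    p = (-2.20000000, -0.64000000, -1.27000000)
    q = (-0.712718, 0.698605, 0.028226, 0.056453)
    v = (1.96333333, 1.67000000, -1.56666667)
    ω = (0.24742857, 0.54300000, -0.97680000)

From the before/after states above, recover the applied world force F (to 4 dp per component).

F = (-1.1000, 2.1000, 4.0000)

Δv = v₁−v₀ = (-0.03666667, 0.07000000, 0.13333333)
applied force F = (-1.1000, 2.1000, 4.0000)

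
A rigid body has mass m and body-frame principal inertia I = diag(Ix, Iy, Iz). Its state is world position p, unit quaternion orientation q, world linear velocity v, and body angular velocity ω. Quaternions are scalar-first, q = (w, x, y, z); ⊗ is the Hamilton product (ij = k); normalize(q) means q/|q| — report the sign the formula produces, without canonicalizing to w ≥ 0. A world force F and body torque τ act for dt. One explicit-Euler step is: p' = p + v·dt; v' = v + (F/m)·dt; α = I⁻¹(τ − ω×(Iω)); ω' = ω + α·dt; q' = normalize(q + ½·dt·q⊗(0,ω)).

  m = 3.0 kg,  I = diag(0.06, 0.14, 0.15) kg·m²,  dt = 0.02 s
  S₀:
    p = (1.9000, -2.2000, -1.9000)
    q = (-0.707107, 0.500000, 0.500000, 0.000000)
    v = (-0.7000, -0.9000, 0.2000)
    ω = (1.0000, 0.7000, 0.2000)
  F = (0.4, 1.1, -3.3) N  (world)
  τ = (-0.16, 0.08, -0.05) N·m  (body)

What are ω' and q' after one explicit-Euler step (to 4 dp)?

(τ − ω×Iω)/I = (-2.6900, 0.7000, -0.7067)
ω + α·dt = (0.9462, 0.7140, 0.1859)
Hamilton product q⊗(0,ω) = (-0.8500000, -0.6071070, -0.5949749, -0.2914214)
q + ½dt·q⊗(0,ω), renormalized = (-0.7156, 0.4939, 0.4940, -0.0029)

ω' = (0.9462, 0.7140, 0.1859)
q' = (-0.7156, 0.4939, 0.4940, -0.0029)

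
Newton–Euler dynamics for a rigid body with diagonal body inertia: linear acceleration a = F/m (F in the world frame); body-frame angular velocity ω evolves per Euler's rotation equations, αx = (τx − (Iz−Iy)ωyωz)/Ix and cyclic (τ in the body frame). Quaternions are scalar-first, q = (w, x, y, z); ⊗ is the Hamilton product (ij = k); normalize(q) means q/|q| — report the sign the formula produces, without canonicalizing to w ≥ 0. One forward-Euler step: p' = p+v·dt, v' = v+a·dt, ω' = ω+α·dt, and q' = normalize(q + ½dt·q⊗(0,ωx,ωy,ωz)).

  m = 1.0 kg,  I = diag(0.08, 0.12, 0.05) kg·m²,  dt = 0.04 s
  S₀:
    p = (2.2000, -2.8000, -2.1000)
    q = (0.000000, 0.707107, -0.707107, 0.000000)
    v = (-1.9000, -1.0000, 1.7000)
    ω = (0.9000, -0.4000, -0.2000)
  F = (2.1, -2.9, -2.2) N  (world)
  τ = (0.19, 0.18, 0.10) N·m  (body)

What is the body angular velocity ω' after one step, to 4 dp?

ω' = (0.9978, -0.3382, -0.1085)

gyro term ω×Iω = (-0.0056, -0.0054, -0.0144)
α = I⁻¹(τ − ω×Iω) = (2.4450, 1.5450, 2.2880)
ω + α·dt = (0.9978, -0.3382, -0.1085)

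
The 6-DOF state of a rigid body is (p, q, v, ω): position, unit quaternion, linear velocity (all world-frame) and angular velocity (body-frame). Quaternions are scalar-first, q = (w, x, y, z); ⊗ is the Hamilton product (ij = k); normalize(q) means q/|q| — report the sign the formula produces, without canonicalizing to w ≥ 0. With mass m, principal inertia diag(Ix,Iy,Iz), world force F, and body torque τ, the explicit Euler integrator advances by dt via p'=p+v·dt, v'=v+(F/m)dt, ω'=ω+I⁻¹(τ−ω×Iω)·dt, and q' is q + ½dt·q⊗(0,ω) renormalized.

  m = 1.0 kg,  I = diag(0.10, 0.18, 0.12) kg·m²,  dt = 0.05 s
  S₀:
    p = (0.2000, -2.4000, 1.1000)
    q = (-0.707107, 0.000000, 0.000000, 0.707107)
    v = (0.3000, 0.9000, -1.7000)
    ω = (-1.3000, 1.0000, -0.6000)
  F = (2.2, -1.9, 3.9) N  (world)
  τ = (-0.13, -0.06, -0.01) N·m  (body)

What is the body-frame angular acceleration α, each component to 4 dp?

α = (-1.6600, -0.2467, 0.7833)

ω×(Iω) gyroscopic = (0.0360, -0.0156, -0.1040)
(τ − ω×Iω)/I = (-1.6600, -0.2467, 0.7833)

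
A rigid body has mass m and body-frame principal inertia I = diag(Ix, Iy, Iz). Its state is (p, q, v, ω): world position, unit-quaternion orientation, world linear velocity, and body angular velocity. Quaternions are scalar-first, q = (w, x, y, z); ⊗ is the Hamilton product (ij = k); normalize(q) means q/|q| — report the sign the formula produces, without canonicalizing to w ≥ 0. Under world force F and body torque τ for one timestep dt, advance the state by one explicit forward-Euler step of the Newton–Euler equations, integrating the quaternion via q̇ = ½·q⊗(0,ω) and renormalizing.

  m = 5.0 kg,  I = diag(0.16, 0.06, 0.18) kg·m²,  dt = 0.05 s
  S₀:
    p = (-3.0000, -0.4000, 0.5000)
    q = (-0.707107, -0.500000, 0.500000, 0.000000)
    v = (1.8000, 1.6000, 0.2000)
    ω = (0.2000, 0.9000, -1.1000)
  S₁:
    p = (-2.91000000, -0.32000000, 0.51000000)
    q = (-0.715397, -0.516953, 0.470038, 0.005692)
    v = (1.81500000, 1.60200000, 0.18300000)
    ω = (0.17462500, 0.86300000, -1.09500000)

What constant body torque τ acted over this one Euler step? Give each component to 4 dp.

ω₁ − ω₀ = (-0.02537500, -0.03700000, 0.00500000)
precession coupling = (-0.1188, 0.0044, -0.0180)
applied torque τ = (-0.2000, -0.0400, 0.0000)

τ = (-0.2000, -0.0400, 0.0000)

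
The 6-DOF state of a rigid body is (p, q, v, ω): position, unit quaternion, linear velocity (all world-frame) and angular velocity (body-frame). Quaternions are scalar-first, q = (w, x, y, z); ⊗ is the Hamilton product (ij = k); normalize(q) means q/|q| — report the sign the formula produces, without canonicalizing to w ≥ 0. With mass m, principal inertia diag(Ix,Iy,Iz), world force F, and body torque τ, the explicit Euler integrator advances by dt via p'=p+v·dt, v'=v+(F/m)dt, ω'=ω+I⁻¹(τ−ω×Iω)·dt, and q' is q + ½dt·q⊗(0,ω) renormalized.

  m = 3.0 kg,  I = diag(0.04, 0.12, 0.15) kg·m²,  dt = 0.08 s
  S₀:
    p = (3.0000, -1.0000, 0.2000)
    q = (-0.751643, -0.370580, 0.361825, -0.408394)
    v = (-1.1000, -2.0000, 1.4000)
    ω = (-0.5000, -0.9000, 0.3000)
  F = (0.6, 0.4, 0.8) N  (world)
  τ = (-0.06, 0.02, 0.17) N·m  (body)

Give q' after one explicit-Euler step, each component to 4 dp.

q⊗(0,ω) = (0.2628707, 0.1168144, 0.9918497, 0.2889416)
q' = normalize(q + ½dt·q⊗(0,ω)) = (-0.7404, -0.3656, 0.4011, -0.3965)

q' = (-0.7404, -0.3656, 0.4011, -0.3965)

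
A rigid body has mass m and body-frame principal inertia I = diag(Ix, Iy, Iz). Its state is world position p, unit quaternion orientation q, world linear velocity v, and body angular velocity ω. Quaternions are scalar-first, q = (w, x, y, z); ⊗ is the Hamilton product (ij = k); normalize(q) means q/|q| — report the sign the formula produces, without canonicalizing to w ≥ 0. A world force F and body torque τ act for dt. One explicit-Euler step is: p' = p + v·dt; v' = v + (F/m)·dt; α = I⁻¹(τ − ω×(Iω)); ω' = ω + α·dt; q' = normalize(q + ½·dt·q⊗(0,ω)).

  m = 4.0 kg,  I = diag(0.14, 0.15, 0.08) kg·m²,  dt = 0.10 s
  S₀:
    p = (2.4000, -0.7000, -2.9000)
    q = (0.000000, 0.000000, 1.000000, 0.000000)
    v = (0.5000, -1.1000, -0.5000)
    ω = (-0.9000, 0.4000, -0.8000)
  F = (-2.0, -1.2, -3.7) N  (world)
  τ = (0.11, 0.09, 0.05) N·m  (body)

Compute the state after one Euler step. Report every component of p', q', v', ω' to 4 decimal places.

angular accel α = (0.6257, 0.3120, 0.6700)
ω' = ω + α·dt = (-0.8374, 0.4312, -0.7330)
q⊗(0,ω) = (-0.4000000, -0.8000000, 0.0000000, 0.9000000)
q' = normalize(q + ½dt·q⊗(0,ω)) = (-0.0200, -0.0399, 0.9980, 0.0449)
new position p' = (2.4500, -0.8100, -2.9500)
v + (F/m)dt = (0.4500, -1.1300, -0.5925)

p' = (2.4500, -0.8100, -2.9500)
q' = (-0.0200, -0.0399, 0.9980, 0.0449)
v' = (0.4500, -1.1300, -0.5925)
ω' = (-0.8374, 0.4312, -0.7330)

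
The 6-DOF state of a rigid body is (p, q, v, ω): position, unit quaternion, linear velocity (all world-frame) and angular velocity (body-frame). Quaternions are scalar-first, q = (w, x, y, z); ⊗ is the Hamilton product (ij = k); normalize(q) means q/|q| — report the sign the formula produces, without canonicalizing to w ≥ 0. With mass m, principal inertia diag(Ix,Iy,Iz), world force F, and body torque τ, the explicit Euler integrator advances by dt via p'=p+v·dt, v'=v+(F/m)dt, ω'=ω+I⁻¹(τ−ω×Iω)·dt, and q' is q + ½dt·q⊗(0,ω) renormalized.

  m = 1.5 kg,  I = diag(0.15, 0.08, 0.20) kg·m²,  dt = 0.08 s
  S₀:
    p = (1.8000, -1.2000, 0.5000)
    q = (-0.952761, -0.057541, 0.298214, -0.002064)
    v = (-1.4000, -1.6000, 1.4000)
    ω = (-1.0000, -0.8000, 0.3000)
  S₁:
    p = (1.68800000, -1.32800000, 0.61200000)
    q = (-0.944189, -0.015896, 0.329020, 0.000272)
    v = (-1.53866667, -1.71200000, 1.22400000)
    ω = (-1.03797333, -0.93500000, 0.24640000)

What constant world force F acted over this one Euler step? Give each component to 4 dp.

velocity change Δv = (-0.13866667, -0.11200000, -0.17600000)
applied force F = (-2.6000, -2.1000, -3.3000)

F = (-2.6000, -2.1000, -3.3000)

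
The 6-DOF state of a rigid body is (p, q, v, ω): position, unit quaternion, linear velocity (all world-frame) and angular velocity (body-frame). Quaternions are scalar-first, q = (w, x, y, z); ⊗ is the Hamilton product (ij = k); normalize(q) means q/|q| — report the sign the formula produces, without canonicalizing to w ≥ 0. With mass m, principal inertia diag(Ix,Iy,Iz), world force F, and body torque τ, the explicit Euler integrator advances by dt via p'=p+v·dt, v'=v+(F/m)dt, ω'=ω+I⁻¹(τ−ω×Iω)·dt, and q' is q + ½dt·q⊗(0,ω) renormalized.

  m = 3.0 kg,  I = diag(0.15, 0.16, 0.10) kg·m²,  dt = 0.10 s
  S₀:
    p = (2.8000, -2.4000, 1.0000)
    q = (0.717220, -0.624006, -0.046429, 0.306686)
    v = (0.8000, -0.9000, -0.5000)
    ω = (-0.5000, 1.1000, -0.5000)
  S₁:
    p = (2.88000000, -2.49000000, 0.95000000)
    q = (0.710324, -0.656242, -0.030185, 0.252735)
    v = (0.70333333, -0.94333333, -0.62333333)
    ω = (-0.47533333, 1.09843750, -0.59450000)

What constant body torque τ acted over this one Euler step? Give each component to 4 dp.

τ = (0.0700, 0.0100, -0.1000)

ω₁ − ω₀ = (0.02466667, -0.00156250, -0.09450000)
τ = I·(Δω/dt) + ω₀×(Iω₀) = (0.0700, 0.0100, -0.1000)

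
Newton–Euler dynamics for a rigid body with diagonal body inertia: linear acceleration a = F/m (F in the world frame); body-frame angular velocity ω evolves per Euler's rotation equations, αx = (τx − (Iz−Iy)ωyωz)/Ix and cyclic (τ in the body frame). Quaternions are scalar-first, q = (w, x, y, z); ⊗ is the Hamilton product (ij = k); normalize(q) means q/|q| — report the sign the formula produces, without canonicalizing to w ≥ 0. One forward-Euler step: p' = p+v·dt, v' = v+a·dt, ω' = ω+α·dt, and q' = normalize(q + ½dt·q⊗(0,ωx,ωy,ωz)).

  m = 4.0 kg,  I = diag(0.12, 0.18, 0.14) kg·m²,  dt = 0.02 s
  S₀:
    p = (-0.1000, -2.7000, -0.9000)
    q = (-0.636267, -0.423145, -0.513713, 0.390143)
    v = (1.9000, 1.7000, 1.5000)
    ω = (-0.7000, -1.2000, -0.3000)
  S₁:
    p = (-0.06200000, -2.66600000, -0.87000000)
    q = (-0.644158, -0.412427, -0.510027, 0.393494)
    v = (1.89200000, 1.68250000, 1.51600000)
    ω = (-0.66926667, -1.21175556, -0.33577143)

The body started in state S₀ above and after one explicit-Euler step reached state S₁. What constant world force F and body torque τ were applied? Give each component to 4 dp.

rate change Δω = (0.03073333, -0.01175556, -0.03577143)
I·α + gyro = (0.1700, -0.1100, -0.2000)
Δv = v₁−v₀ = (-0.00800000, -0.01750000, 0.01600000)
applied force F = (-1.6000, -3.5000, 3.2000)

F = (-1.6000, -3.5000, 3.2000)
τ = (0.1700, -0.1100, -0.2000)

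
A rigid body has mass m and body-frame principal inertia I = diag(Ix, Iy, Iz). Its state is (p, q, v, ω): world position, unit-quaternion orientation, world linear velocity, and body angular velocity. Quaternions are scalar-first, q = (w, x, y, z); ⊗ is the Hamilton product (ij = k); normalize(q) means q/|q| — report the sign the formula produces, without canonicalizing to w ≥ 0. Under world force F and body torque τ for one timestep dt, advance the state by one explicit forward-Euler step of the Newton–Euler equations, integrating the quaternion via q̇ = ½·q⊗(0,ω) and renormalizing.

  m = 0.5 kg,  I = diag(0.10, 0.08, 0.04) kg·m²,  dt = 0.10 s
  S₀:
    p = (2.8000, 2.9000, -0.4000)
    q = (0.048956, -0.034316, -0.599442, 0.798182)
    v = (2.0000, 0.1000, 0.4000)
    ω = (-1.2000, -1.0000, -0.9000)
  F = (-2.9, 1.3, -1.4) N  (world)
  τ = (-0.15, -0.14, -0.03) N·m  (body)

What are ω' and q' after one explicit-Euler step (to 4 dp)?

gyro term ω×Iω = (-0.0360, 0.0648, -0.0240)
(τ − ω×Iω)/I = (-1.1400, -2.5600, -0.1500)
ω' = ω + α·dt = (-1.3140, -1.2560, -0.9150)
q⊗(0,ω) = (0.0777426, 1.2789326, -1.0376588, -0.7290748)
q' = normalize(q + ½dt·q⊗(0,ω)) = (0.0526, 0.0295, -0.6487, 0.7587)

ω' = (-1.3140, -1.2560, -0.9150)
q' = (0.0526, 0.0295, -0.6487, 0.7587)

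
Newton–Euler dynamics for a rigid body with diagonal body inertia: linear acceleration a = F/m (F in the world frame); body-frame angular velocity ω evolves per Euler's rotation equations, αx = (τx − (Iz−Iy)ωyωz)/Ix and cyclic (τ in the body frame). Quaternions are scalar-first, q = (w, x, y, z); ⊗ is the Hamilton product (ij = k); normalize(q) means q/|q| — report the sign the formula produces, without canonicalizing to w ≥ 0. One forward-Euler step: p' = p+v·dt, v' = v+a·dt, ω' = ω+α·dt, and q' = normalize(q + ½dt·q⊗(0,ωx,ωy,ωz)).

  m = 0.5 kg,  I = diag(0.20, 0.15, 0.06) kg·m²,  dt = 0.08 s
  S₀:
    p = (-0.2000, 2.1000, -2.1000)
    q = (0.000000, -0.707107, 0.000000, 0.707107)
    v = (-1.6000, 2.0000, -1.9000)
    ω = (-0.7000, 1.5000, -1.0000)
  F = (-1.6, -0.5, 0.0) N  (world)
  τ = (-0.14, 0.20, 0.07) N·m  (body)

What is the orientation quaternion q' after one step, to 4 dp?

q' = (0.0085, -0.7473, -0.0479, 0.6627)

2q̇ = q⊗(0,ω) = (0.2121321, -1.0606605, -1.2020819, -1.0606605)
q + ½dt·q⊗(0,ω), renormalized = (0.0085, -0.7473, -0.0479, 0.6627)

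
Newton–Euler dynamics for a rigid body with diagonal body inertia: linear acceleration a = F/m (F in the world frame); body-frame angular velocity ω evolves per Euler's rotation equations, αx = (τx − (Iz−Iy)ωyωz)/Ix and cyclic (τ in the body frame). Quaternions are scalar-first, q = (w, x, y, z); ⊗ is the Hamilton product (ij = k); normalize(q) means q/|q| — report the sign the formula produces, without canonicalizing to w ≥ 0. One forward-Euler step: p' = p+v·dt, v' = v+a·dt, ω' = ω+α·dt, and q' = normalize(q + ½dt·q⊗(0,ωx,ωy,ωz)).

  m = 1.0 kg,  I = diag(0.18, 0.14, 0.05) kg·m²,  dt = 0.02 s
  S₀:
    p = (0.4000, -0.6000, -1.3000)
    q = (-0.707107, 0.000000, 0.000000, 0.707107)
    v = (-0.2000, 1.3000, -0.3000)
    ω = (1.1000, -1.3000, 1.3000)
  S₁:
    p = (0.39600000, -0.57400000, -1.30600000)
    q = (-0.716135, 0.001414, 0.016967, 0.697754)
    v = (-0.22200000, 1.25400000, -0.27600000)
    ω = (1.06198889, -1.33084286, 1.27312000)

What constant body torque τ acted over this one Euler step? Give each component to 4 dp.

rate change Δω = (-0.03801111, -0.03084286, -0.02688000)
ω₀×(Iω₀) = (0.1521, 0.1859, 0.0572)
applied torque τ = (-0.1900, -0.0300, -0.0100)

τ = (-0.1900, -0.0300, -0.0100)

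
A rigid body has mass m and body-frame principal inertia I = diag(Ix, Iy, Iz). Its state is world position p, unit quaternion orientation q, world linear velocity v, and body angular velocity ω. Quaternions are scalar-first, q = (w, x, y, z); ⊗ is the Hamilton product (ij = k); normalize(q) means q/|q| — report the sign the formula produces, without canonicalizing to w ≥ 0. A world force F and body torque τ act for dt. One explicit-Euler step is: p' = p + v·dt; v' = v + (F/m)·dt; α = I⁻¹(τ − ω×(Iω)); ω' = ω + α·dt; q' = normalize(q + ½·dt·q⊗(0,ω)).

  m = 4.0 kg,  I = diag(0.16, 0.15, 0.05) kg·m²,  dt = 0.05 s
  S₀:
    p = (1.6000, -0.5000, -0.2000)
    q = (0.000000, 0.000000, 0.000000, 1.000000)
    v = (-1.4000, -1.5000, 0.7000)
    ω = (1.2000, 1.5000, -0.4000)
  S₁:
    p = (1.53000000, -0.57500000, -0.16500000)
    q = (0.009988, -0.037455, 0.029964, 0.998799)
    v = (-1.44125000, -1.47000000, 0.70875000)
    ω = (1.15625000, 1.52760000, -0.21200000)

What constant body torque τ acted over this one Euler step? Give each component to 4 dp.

τ = (-0.0800, 0.0300, 0.1700)

rate change Δω = (-0.04375000, 0.02760000, 0.18800000)
applied torque τ = (-0.0800, 0.0300, 0.1700)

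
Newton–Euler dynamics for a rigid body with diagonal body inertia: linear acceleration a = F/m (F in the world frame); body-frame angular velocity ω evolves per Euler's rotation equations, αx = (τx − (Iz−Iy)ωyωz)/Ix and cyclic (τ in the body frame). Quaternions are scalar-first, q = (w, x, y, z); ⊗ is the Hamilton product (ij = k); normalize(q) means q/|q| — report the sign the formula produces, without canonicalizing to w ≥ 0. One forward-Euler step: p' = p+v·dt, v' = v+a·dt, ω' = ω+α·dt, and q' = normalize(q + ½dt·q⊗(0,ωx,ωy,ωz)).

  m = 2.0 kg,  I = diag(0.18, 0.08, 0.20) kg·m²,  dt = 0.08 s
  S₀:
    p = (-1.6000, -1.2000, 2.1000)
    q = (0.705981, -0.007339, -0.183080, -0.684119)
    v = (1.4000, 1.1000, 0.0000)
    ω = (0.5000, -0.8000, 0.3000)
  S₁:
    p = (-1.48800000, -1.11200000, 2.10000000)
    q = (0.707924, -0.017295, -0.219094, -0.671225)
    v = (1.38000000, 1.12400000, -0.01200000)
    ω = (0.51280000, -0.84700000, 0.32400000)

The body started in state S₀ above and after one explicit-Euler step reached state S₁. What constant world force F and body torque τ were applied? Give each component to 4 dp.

F = (-0.5000, 0.6000, -0.3000)
τ = (0.0000, -0.0500, 0.1000)

velocity change Δv = (-0.02000000, 0.02400000, -0.01200000)
F = m·Δv/dt = (-0.5000, 0.6000, -0.3000)
Δω = ω₁−ω₀ = (0.01280000, -0.04700000, 0.02400000)
ω₀×(Iω₀) = (-0.0288, -0.0030, 0.0400)
applied torque τ = (0.0000, -0.0500, 0.1000)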